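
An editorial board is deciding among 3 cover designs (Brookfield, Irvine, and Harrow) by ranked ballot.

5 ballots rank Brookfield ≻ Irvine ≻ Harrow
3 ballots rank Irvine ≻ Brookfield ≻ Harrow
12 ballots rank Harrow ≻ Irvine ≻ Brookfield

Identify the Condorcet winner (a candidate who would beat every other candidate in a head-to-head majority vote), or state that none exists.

Head-to-head results (20 voters total):
Brookfield vs Irvine: Irvine wins 15–5.
Brookfield vs Harrow: Harrow wins 12–8.
Irvine vs Harrow: Harrow wins 12–8.
Harrow beats each rival — Brookfield (12–8), Irvine (12–8) — so Harrow is the Condorcet winner.

Harrow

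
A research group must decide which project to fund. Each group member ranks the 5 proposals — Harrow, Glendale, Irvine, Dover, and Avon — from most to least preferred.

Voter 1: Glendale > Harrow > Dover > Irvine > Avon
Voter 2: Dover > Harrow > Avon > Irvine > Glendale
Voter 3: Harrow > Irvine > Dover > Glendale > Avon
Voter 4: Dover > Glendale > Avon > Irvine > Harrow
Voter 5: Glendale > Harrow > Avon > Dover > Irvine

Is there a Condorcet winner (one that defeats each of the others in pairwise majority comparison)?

Head-to-head results (5 voters total):
Harrow vs Glendale: Glendale wins 3–2.
Harrow vs Irvine: Harrow wins 4–1.
Harrow vs Dover: Harrow wins 3–2.
Harrow vs Avon: Harrow wins 4–1.
Glendale vs Irvine: Glendale wins 3–2.
Glendale vs Dover: Dover wins 3–2.
Glendale vs Avon: Glendale wins 4–1.
Irvine vs Dover: Dover wins 4–1.
Irvine vs Avon: Avon wins 3–2.
Dover vs Avon: Dover wins 4–1.
No candidate beats all others: Harrow beats Dover beats Glendale beats Harrow, a majority cycle.

No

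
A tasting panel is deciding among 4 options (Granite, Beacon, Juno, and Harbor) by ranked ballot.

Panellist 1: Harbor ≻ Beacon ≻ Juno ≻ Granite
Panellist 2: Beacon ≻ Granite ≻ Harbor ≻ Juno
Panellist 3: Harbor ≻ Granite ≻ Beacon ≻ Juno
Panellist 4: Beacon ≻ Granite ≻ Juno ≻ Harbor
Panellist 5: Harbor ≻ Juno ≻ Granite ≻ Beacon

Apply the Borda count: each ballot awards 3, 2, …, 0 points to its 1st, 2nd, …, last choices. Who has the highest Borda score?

Harbor

Borda scores:
  Granite: 0 + 2 + 2 + 2 + 1 = 7
  Beacon: 2 + 3 + 1 + 3 + 0 = 9
  Juno: 1 + 0 + 0 + 1 + 2 = 4
  Harbor: 3 + 1 + 3 + 0 + 3 = 10
Harbor has the highest total.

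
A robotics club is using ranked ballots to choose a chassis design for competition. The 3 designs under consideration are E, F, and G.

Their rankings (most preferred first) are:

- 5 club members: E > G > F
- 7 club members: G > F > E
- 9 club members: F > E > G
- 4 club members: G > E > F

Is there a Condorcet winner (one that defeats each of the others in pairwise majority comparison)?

Head-to-head results (25 voters total):
E vs F: F wins 16–9.
E vs G: E wins 14–11.
F vs G: G wins 16–9.
No candidate beats all others: E beats G beats F beats E, a majority cycle.

No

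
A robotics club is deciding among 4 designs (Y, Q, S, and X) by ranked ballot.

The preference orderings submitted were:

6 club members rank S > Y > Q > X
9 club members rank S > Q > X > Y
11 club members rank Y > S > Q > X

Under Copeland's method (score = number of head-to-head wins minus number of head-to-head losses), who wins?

S

Pairwise results:
  Y vs Q: Y wins 17–9.
  Y vs S: S wins 15–11.
  Y vs X: Y wins 17–9.
  Q vs S: S wins 26–0.
  Q vs X: Q wins 26–0.
  S vs X: S wins 26–0.
Copeland scores (wins − losses):
  Y: 2 − 1 = 1
  Q: 1 − 2 = -1
  S: 3 − 0 = 3
  X: 0 − 3 = -3
S has the best Copeland score.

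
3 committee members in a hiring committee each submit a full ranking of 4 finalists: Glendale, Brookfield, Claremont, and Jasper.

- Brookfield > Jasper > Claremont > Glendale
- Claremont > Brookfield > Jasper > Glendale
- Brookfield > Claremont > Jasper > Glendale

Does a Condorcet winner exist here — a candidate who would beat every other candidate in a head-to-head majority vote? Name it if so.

Head-to-head results (3 voters total):
Glendale vs Brookfield: Brookfield wins 3–0.
Glendale vs Claremont: Claremont wins 3–0.
Glendale vs Jasper: Jasper wins 3–0.
Brookfield vs Claremont: Brookfield wins 2–1.
Brookfield vs Jasper: Brookfield wins 3–0.
Claremont vs Jasper: Claremont wins 2–1.
Brookfield beats each rival — Glendale (3–0), Claremont (2–1), Jasper (3–0) — so Brookfield is the Condorcet winner.

Brookfield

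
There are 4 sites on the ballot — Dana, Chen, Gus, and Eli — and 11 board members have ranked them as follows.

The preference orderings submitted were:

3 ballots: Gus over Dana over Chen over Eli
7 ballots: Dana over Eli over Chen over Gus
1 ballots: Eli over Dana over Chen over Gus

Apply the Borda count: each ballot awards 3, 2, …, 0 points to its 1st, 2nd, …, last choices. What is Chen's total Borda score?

11

Borda scores:
  Dana: 3·2 + 7·3 + 2 = 29
  Chen: 3·1 + 7·1 + 1 = 11
  Gus: 3·3 + 7·0 + 0 = 9
  Eli: 3·0 + 7·2 + 3 = 17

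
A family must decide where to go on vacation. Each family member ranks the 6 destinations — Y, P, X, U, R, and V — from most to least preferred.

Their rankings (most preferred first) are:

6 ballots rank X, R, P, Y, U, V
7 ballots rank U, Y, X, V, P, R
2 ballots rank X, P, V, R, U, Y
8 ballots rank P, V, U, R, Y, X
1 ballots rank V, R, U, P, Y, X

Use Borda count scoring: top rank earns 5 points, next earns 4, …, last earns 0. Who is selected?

Borda scores:
  Y: 6·2 + 7·4 + 2·0 + 8·1 + 1 = 49
  P: 6·3 + 7·1 + 2·4 + 8·5 + 2 = 75
  X: 6·5 + 7·3 + 2·5 + 8·0 + 0 = 61
  U: 6·1 + 7·5 + 2·1 + 8·3 + 3 = 70
  R: 6·4 + 7·0 + 2·2 + 8·2 + 4 = 48
  V: 6·0 + 7·2 + 2·3 + 8·4 + 5 = 57
P has the highest total.

P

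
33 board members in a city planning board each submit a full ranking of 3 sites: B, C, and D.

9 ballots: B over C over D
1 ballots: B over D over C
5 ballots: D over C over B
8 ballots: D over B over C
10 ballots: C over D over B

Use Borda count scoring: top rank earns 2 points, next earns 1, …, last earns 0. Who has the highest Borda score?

D

Borda scores:
  B: 9·2 + 2 + 5·0 + 8·1 + 10·0 = 28
  C: 9·1 + 0 + 5·1 + 8·0 + 10·2 = 34
  D: 9·0 + 1 + 5·2 + 8·2 + 10·1 = 37
D has the highest total.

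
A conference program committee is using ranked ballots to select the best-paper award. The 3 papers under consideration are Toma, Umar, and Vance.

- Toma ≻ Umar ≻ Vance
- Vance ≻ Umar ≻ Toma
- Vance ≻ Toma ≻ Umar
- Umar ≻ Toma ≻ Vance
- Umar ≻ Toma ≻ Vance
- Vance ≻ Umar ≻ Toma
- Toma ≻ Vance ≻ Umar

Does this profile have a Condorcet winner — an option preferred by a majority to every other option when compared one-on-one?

Head-to-head results (7 voters total):
Toma vs Umar: Umar wins 4–3.
Toma vs Vance: Toma wins 4–3.
Umar vs Vance: Vance wins 4–3.
No candidate beats all others: Toma beats Vance beats Umar beats Toma, a majority cycle.

No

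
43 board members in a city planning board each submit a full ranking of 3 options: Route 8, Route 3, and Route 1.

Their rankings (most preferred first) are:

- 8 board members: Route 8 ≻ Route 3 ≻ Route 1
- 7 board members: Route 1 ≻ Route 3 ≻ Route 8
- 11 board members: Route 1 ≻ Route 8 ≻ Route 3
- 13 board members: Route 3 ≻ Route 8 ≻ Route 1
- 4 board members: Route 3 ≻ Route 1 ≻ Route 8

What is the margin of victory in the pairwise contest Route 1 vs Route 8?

1

Ballots ranking Route 1 above Route 8: 7+11+4 = 22.
Ballots ranking Route 8 above Route 1: 8+13 = 21.
Route 1 wins 22–21, a margin of 1.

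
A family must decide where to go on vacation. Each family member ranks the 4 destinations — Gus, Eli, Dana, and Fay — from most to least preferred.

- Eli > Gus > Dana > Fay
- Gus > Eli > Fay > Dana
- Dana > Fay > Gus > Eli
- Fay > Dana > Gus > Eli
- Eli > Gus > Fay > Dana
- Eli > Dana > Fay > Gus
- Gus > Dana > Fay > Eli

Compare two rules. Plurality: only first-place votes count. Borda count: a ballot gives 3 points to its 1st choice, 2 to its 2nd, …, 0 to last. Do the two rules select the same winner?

No

Plurality first-place counts: Gus 2, Eli 3, Dana 1, Fay 1 → Eli.
Borda totals: Gus 12, Eli 11, Dana 10, Fay 9 → Gus.
The two rules disagree: plurality picks Eli, Borda picks Gus.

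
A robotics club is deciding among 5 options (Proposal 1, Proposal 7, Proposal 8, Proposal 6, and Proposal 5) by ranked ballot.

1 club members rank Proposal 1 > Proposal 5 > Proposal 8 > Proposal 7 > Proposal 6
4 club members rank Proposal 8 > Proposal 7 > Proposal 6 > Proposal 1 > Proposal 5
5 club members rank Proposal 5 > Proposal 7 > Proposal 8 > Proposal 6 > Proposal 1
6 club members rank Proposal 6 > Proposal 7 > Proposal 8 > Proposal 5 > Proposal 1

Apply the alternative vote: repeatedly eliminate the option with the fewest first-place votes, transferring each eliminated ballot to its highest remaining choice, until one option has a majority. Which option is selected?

Round 1: Proposal 6 6, Proposal 5 5, Proposal 8 4, Proposal 1 1, Proposal 7 0. Proposal 7 has the fewest and is eliminated.
Round 2: Proposal 6 6, Proposal 5 5, Proposal 8 4, Proposal 1 1. Proposal 1 has the fewest and is eliminated.
Round 3: Proposal 6 6, Proposal 5 6, Proposal 8 4. Proposal 8 has the fewest and is eliminated.
Round 4: Proposal 6 10, Proposal 5 6. Proposal 6 has a majority.

Proposal 6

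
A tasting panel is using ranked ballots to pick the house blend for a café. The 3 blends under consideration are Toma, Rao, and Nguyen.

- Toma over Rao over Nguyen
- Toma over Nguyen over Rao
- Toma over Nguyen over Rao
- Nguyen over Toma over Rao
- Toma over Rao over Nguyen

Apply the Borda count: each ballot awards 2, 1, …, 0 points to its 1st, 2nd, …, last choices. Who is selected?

Toma

Borda scores:
  Toma: 2 + 2 + 2 + 1 + 2 = 9
  Rao: 1 + 0 + 0 + 0 + 1 = 2
  Nguyen: 0 + 1 + 1 + 2 + 0 = 4
Toma has the highest total.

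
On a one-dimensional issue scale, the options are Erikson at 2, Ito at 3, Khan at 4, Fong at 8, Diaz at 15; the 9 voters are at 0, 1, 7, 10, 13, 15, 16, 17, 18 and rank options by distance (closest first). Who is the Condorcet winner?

With single-peaked preferences on a line, the Condorcet winner is the candidate closest to the median voter.
The median voter (position 13) is closest to Diaz at 15.
Check: Diaz vs Khan — voters closer to Diaz: 6 of 9.

Diaz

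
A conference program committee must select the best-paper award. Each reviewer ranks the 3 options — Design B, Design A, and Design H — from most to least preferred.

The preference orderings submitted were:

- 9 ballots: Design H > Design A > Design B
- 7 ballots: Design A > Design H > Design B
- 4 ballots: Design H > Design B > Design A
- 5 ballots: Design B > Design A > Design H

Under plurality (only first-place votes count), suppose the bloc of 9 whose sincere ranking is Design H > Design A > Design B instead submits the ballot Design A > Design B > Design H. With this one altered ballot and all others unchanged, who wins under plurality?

First-place totals with the altered ballot: Design B 5, Design A 16, Design H 4.
The switch changes the winner from Design H to Design A.

Design A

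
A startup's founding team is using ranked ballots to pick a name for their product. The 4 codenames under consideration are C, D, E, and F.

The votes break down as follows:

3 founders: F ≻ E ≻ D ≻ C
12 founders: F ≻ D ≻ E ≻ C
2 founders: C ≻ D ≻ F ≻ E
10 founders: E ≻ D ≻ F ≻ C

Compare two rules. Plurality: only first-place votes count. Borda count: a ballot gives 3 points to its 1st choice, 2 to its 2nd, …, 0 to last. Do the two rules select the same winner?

Plurality first-place counts: C 2, D 0, E 10, F 15 → F.
Borda totals: C 6, D 51, E 48, F 57 → F.
The two rules agree on F.

Yes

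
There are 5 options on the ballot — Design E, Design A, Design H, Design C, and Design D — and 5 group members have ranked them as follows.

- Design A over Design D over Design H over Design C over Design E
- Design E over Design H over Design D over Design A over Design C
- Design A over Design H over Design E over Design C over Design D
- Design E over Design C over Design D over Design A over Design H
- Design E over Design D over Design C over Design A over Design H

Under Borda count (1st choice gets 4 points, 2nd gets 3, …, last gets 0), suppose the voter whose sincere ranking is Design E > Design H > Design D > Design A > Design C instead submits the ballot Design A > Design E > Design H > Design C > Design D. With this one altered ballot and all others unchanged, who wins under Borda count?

Borda totals with the altered ballot: Design E 13, Design A 14, Design H 7, Design C 8, Design D 8.
The switch changes the winner from Design E to Design A.

Design A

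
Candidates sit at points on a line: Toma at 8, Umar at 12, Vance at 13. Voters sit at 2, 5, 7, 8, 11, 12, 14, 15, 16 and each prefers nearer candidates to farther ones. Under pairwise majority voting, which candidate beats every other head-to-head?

With single-peaked preferences on a line, the Condorcet winner is the candidate closest to the median voter.
The median voter (position 11) is closest to Umar at 12.
Check: Umar vs Toma — voters closer to Umar: 5 of 9.

Umar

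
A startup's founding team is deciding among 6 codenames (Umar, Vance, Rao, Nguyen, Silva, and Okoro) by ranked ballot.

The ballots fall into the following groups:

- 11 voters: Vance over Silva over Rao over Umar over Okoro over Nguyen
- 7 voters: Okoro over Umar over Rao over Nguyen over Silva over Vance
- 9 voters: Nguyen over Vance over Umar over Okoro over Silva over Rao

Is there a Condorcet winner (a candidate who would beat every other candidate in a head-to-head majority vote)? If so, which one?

Head-to-head results (27 voters total):
Umar vs Vance: Vance wins 20–7.
Umar vs Rao: Umar wins 16–11.
Umar vs Nguyen: Umar wins 18–9.
Umar vs Silva: Umar wins 16–11.
Umar vs Okoro: Umar wins 20–7.
Vance vs Rao: Vance wins 20–7.
Vance vs Nguyen: Nguyen wins 16–11.
Vance vs Silva: Vance wins 20–7.
Vance vs Okoro: Vance wins 20–7.
Rao vs Nguyen: Rao wins 18–9.
Rao vs Silva: Silva wins 20–7.
Rao vs Okoro: Okoro wins 16–11.
Nguyen vs Silva: Nguyen wins 16–11.
Nguyen vs Okoro: Okoro wins 18–9.
Silva vs Okoro: Okoro wins 16–11.
No candidate beats all others: Umar beats Nguyen beats Vance beats Umar, a majority cycle.

No Condorcet winner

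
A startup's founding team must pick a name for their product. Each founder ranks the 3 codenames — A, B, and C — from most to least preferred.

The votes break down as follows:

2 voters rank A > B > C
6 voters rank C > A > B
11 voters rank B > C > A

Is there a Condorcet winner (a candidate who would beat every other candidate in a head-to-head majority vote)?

Head-to-head results (19 voters total):
A vs B: B wins 11–8.
A vs C: C wins 17–2.
B vs C: B wins 13–6.
B beats each rival — A (11–8), C (13–6) — so B is the Condorcet winner.

Yes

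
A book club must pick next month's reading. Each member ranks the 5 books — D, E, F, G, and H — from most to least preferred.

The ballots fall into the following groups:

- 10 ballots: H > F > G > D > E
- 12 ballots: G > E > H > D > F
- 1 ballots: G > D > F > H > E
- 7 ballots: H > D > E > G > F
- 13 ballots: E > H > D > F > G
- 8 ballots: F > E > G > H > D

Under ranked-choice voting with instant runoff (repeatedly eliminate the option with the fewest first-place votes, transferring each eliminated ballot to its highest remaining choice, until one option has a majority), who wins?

Round 1: H 17, E 13, G 13, F 8, D 0. D has the fewest and is eliminated.
Round 2: H 17, E 13, G 13, F 8. F has the fewest and is eliminated.
Round 3: E 21, H 17, G 13. G has the fewest and is eliminated.
Round 4: E 33, H 18. E has a majority.

E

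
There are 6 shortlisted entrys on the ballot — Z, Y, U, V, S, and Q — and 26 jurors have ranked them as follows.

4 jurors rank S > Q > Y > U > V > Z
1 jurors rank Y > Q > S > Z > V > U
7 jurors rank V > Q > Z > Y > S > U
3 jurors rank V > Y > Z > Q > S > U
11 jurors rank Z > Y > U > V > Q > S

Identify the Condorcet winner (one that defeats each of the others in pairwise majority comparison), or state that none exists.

Head-to-head results (26 voters total):
Z vs Y: Z wins 18–8.
Z vs U: Z wins 22–4.
Z vs V: V wins 14–12.
Z vs S: Z wins 21–5.
Z vs Q: Z wins 14–12.
Y vs U: Y wins 26–0.
Y vs V: Y wins 16–10.
Y vs S: Y wins 22–4.
Y vs Q: Y wins 15–11.
U vs V: U wins 15–11.
U vs S: S wins 15–11.
U vs Q: Q wins 15–11.
V vs S: V wins 21–5.
V vs Q: V wins 21–5.
S vs Q: Q wins 22–4.
No candidate beats all others: Z beats Y beats V beats Z, a majority cycle.

There is no Condorcet winner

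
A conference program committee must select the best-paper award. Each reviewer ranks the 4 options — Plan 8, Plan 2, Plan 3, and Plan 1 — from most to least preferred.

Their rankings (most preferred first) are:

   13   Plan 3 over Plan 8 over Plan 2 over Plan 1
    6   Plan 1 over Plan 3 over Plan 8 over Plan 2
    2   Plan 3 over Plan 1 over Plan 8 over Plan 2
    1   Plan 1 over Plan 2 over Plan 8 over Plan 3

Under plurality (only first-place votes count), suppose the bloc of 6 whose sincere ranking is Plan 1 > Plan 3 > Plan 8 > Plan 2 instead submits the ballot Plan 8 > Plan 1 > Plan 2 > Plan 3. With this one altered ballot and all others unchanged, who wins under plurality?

Plan 3

First-place totals with the altered ballot: Plan 8 6, Plan 2 0, Plan 3 15, Plan 1 1.
The winner is unchanged: still Plan 3.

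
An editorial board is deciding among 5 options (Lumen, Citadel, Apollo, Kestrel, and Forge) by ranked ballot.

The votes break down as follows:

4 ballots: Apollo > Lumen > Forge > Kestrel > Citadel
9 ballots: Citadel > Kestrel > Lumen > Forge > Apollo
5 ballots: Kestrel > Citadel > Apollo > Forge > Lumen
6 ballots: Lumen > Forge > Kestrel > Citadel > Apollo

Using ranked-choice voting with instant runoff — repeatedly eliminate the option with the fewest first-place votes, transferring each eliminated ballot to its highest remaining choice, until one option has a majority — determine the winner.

Round 1: Citadel 9, Lumen 6, Kestrel 5, Apollo 4, Forge 0. Forge has the fewest and is eliminated.
Round 2: Citadel 9, Lumen 6, Kestrel 5, Apollo 4. Apollo has the fewest and is eliminated.
Round 3: Lumen 10, Citadel 9, Kestrel 5. Kestrel has the fewest and is eliminated.
Round 4: Citadel 14, Lumen 10. Citadel has a majority.

Citadel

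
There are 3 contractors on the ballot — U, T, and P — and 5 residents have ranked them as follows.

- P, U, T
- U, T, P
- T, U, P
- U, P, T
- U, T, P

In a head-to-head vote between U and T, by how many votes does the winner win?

3

Ballots ranking U above T: 4.
Ballots ranking T above U: 1.
U wins 4–1, a margin of 3.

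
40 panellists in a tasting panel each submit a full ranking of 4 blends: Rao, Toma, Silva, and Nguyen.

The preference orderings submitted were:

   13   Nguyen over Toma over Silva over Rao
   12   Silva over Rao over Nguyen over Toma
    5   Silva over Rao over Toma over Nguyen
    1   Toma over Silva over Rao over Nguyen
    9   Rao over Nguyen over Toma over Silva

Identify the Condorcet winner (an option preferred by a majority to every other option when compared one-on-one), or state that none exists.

There is no Condorcet winner

Head-to-head results (40 voters total):
Rao vs Toma: Rao wins 26–14.
Rao vs Silva: Silva wins 31–9.
Rao vs Nguyen: Rao wins 27–13.
Toma vs Silva: Toma wins 23–17.
Toma vs Nguyen: Nguyen wins 34–6.
Silva vs Nguyen: Nguyen wins 22–18.
No candidate beats all others: Rao beats Toma beats Silva beats Rao, a majority cycle.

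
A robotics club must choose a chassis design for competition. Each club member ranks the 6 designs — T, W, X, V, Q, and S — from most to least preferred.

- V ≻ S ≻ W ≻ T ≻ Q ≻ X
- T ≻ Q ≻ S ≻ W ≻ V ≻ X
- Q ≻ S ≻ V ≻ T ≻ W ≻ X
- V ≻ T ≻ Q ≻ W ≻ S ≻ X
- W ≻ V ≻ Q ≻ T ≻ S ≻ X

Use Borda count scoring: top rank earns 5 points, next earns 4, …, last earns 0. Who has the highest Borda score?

V

Borda scores:
  T: 2 + 5 + 2 + 4 + 2 = 15
  W: 3 + 2 + 1 + 2 + 5 = 13
  X: 0 + 0 + 0 + 0 + 0 = 0
  V: 5 + 1 + 3 + 5 + 4 = 18
  Q: 1 + 4 + 5 + 3 + 3 = 16
  S: 4 + 3 + 4 + 1 + 1 = 13
V has the highest total.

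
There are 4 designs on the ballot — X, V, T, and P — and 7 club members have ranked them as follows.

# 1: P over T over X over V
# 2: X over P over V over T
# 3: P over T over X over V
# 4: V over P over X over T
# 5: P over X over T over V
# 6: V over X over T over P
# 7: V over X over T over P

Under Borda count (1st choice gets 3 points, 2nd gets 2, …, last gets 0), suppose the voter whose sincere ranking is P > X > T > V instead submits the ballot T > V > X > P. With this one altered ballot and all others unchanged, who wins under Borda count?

Borda totals with the altered ballot: X 11, V 12, T 9, P 10.
The switch changes the winner from P to V.

V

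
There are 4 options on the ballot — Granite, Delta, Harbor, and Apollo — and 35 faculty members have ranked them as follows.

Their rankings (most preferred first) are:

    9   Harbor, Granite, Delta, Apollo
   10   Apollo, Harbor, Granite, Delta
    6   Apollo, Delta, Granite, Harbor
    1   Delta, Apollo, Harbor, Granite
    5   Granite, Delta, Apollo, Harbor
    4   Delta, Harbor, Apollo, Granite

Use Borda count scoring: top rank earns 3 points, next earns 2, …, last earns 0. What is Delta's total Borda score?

Borda scores:
  Granite: 9·2 + 10·1 + 6·1 + 0 + 5·3 + 4·0 = 49
  Delta: 9·1 + 10·0 + 6·2 + 3 + 5·2 + 4·3 = 46
  Harbor: 9·3 + 10·2 + 6·0 + 1 + 5·0 + 4·2 = 56
  Apollo: 9·0 + 10·3 + 6·3 + 2 + 5·1 + 4·1 = 59

46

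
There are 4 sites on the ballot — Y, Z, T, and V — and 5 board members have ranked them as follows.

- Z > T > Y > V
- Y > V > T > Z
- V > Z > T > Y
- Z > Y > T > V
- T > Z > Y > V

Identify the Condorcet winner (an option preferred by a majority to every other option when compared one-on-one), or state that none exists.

Head-to-head results (5 voters total):
Y vs Z: Z wins 4–1.
Y vs T: T wins 3–2.
Y vs V: Y wins 4–1.
Z vs T: Z wins 3–2.
Z vs V: Z wins 3–2.
T vs V: T wins 3–2.
Z beats each rival — Y (4–1), T (3–2), V (3–2) — so Z is the Condorcet winner.

Z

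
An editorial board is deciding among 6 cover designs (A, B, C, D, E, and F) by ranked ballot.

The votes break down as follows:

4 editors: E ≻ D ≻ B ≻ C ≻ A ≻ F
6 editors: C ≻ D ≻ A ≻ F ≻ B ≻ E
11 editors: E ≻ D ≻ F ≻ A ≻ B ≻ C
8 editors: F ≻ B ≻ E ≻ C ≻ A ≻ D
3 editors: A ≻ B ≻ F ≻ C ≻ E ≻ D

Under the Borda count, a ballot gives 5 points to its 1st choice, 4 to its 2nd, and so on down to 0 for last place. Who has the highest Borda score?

E

Borda scores:
  A: 4·1 + 6·3 + 11·2 + 8·1 + 3·5 = 67
  B: 4·3 + 6·1 + 11·1 + 8·4 + 3·4 = 73
  C: 4·2 + 6·5 + 11·0 + 8·2 + 3·2 = 60
  D: 4·4 + 6·4 + 11·4 + 8·0 + 3·0 = 84
  E: 4·5 + 6·0 + 11·5 + 8·3 + 3·1 = 102
  F: 4·0 + 6·2 + 11·3 + 8·5 + 3·3 = 94
E has the highest total.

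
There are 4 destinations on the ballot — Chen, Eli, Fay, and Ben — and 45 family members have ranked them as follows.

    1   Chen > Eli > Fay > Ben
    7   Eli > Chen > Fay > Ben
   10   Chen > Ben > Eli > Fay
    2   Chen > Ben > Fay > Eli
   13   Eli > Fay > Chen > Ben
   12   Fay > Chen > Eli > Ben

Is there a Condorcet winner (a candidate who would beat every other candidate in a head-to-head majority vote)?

Head-to-head results (45 voters total):
Chen vs Eli: Chen wins 25–20.
Chen vs Fay: Fay wins 25–20.
Chen vs Ben: Chen wins 45–0.
Eli vs Fay: Eli wins 31–14.
Eli vs Ben: Eli wins 33–12.
Fay vs Ben: Fay wins 33–12.
No candidate beats all others: Chen beats Eli beats Fay beats Chen, a majority cycle.

No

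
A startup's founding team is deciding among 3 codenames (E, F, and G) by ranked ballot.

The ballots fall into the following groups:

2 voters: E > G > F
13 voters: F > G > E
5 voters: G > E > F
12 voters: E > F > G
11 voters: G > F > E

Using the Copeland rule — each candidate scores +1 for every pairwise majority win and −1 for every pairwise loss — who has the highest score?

F

Pairwise results:
  E vs F: F wins 24–19.
  E vs G: G wins 29–14.
  F vs G: F wins 25–18.
Copeland scores (wins − losses):
  E: 0 − 2 = -2
  F: 2 − 0 = 2
  G: 1 − 1 = 0
F has the best Copeland score.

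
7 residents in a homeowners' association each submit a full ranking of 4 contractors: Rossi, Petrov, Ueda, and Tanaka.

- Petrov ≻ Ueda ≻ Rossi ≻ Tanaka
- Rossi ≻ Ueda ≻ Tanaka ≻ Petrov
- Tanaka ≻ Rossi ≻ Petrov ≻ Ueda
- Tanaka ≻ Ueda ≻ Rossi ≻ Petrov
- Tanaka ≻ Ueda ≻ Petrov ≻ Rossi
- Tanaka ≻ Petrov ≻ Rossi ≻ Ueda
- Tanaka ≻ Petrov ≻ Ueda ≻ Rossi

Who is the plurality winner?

Tanaka

First-place vote totals:
  Rossi: 1
  Petrov: 1
  Ueda: 0
  Tanaka: 5
Tanaka has the most first-place votes.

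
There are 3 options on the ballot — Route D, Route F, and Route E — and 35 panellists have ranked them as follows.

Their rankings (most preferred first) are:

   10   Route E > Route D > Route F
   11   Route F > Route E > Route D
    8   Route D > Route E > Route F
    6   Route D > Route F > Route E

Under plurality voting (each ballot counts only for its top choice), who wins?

Route D

First-place vote totals:
  Route D: 14
  Route F: 11
  Route E: 10
Route D has the most first-place votes.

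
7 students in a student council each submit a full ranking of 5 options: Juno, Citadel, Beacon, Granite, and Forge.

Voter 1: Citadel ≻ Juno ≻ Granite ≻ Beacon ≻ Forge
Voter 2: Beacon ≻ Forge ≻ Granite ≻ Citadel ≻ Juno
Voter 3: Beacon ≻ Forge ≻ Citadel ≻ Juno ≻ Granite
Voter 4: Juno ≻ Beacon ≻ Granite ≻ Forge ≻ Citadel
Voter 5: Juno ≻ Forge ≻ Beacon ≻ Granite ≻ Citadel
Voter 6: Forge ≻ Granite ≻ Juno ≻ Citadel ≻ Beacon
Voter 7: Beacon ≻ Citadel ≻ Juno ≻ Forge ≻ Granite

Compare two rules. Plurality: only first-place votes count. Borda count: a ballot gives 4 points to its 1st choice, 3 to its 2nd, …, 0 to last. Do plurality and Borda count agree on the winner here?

Plurality first-place counts: Juno 2, Citadel 1, Beacon 3, Granite 0, Forge 1 → Beacon.
Borda totals: Juno 16, Citadel 11, Beacon 18, Granite 10, Forge 15 → Beacon.
The two rules agree on Beacon.

Yes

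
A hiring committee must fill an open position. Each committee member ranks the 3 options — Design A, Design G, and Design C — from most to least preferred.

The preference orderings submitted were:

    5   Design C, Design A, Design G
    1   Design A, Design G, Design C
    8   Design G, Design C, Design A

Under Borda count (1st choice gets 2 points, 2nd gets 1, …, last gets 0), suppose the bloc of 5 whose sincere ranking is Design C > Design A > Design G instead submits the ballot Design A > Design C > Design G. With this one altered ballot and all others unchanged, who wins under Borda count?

Design G

Borda totals with the altered ballot: Design A 12, Design G 17, Design C 13.
The switch changes the winner from Design C to Design G.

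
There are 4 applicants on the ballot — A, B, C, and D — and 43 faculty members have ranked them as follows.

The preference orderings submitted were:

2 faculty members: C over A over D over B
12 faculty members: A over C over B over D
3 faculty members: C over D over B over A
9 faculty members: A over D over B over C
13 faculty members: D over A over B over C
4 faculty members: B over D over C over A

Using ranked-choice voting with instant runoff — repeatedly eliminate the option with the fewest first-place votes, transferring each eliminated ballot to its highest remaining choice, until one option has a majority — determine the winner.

Round 1: A 21, D 13, C 5, B 4. B has the fewest and is eliminated.
Round 2: A 21, D 17, C 5. C has the fewest and is eliminated.
Round 3: A 23, D 20. A has a majority.

A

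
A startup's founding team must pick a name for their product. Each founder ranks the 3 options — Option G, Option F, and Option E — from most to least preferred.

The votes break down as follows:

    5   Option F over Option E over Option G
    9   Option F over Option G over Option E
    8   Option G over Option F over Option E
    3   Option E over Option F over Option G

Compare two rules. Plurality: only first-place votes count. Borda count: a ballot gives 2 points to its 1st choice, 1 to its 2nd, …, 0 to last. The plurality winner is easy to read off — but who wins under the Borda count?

Option F

Plurality first-place counts: Option G 8, Option F 14, Option E 3 → Option F.
Borda totals: Option G 25, Option F 39, Option E 11 → Option F.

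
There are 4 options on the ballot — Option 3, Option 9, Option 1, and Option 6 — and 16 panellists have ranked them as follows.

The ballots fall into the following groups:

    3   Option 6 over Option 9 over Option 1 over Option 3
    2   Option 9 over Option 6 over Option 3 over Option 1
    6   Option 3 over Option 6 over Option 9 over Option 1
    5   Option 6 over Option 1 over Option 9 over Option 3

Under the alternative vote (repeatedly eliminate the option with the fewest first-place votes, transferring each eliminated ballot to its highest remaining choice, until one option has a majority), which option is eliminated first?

Round 1: Option 6 8, Option 3 6, Option 9 2, Option 1 0. Option 1 has the fewest and is eliminated.
Round 2: Option 6 8, Option 3 6, Option 9 2. Option 9 has the fewest and is eliminated.
Round 3: Option 6 10, Option 3 6. Option 6 has a majority.

Option 1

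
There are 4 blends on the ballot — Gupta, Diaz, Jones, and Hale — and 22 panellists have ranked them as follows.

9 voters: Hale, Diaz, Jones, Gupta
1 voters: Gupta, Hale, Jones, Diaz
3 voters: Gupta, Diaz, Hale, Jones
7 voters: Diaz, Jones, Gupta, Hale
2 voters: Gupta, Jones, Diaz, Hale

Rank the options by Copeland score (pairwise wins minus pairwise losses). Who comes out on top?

Pairwise results:
  Gupta vs Diaz: Diaz wins 16–6.
  Gupta vs Jones: Jones wins 16–6.
  Gupta vs Hale: Gupta wins 13–9.
  Diaz vs Jones: Diaz wins 19–3.
  Diaz vs Hale: Diaz wins 12–10.
  Jones vs Hale: Hale wins 13–9.
Copeland scores (wins − losses):
  Gupta: 1 − 2 = -1
  Diaz: 3 − 0 = 3
  Jones: 1 − 2 = -1
  Hale: 1 − 2 = -1
Diaz has the best Copeland score.

Diaz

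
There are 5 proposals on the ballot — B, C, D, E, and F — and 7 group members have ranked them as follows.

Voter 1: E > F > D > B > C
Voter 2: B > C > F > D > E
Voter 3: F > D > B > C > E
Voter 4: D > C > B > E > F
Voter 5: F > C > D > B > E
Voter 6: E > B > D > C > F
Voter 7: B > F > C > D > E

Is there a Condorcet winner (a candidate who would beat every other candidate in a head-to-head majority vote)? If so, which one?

Head-to-head results (7 voters total):
B vs C: B wins 5–2.
B vs D: D wins 4–3.
B vs E: B wins 5–2.
B vs F: B wins 4–3.
C vs D: D wins 4–3.
C vs E: C wins 5–2.
C vs F: F wins 4–3.
D vs E: D wins 5–2.
D vs F: F wins 5–2.
E vs F: F wins 4–3.
No candidate beats all others: B beats F beats D beats B, a majority cycle.

There is no Condorcet winner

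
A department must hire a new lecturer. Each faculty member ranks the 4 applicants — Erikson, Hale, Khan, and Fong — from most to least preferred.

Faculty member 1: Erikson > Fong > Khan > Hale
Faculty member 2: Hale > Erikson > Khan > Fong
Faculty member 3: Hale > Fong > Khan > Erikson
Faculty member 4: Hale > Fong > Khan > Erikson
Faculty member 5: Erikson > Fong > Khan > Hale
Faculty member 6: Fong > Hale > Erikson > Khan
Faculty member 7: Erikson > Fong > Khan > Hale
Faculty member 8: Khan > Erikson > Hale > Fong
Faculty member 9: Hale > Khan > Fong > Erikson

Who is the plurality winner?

First-place vote totals:
  Erikson: 3
  Hale: 4
  Khan: 1
  Fong: 1
Hale has the most first-place votes.

Hale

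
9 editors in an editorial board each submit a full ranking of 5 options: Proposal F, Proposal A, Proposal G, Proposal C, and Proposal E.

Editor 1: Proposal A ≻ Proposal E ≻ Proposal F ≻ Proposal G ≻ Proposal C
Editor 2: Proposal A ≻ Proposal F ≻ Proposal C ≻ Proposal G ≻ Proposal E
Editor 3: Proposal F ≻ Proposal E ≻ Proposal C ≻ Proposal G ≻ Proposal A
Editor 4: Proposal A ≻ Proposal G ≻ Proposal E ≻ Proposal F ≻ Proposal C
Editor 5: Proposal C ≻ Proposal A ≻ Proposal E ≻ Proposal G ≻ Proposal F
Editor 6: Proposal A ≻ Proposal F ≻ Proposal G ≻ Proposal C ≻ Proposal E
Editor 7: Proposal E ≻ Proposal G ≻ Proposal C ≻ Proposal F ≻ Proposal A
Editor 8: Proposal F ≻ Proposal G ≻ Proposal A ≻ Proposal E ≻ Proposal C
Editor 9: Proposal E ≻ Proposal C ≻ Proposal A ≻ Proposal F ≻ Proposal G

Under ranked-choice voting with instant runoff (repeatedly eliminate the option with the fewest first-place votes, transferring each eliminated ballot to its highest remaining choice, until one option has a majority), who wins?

Round 1: Proposal A 4, Proposal F 2, Proposal E 2, Proposal C 1, Proposal G 0. Proposal G has the fewest and is eliminated.
Round 2: Proposal A 4, Proposal F 2, Proposal E 2, Proposal C 1. Proposal C has the fewest and is eliminated.
Round 3: Proposal A 5, Proposal F 2, Proposal E 2. Proposal A has a majority.

Proposal A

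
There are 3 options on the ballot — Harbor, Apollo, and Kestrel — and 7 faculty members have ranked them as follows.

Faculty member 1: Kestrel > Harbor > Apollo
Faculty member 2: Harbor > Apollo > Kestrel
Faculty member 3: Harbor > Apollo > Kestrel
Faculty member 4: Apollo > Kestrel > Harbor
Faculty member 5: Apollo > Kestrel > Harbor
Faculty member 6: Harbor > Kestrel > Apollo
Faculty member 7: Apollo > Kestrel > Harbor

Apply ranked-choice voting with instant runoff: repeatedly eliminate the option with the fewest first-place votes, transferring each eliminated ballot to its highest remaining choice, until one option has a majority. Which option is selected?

Harbor

Round 1: Harbor 3, Apollo 3, Kestrel 1. Kestrel has the fewest and is eliminated.
Round 2: Harbor 4, Apollo 3. Harbor has a majority.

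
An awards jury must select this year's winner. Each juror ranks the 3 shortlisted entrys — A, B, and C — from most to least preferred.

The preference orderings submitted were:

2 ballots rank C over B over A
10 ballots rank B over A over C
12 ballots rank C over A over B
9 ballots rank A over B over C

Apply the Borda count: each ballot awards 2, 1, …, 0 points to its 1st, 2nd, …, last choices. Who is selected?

A

Borda scores:
  A: 2·0 + 10·1 + 12·1 + 9·2 = 40
  B: 2·1 + 10·2 + 12·0 + 9·1 = 31
  C: 2·2 + 10·0 + 12·2 + 9·0 = 28
A has the highest total.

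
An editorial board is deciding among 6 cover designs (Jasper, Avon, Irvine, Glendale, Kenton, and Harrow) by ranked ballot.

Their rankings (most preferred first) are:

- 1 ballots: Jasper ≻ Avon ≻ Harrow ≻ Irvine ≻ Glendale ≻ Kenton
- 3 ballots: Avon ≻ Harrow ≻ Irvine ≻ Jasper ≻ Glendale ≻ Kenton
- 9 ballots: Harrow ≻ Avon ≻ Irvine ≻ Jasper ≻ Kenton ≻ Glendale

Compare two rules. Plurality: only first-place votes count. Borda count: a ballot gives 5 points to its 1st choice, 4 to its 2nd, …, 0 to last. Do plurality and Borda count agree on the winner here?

Plurality first-place counts: Jasper 1, Avon 3, Irvine 0, Glendale 0, Kenton 0, Harrow 9 → Harrow.
Borda totals: Jasper 29, Avon 55, Irvine 38, Glendale 4, Kenton 9, Harrow 60 → Harrow.
The two rules agree on Harrow.

Yes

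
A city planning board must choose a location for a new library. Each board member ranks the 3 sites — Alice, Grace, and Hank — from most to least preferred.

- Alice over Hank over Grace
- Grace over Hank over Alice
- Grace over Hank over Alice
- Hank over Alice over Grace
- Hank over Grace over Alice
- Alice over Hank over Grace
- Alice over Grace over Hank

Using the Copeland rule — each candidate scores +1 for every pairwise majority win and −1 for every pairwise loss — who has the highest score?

Pairwise results:
  Alice vs Grace: Alice wins 4–3.
  Alice vs Hank: Hank wins 4–3.
  Grace vs Hank: Hank wins 4–3.
Copeland scores (wins − losses):
  Alice: 1 − 1 = 0
  Grace: 0 − 2 = -2
  Hank: 2 − 0 = 2
Hank has the best Copeland score.

Hank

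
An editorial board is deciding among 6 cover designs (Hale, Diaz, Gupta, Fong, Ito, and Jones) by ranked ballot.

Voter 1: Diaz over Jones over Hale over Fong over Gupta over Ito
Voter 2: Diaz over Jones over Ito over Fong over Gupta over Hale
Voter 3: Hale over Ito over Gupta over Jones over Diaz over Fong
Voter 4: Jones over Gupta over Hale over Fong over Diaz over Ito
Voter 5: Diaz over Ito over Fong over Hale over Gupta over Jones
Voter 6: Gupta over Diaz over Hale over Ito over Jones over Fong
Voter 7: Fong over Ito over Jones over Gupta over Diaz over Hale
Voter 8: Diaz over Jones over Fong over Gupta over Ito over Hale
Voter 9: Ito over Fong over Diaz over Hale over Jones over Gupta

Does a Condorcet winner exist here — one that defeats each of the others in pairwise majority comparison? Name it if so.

Head-to-head results (9 voters total):
Hale vs Diaz: Diaz wins 7–2.
Hale vs Gupta: Gupta wins 5–4.
Hale vs Fong: Fong wins 5–4.
Hale vs Ito: Ito wins 5–4.
Hale vs Jones: Jones wins 5–4.
Diaz vs Gupta: Diaz wins 5–4.
Diaz vs Fong: Diaz wins 6–3.
Diaz vs Ito: Diaz wins 6–3.
Diaz vs Jones: Diaz wins 6–3.
Gupta vs Fong: Fong wins 6–3.
Gupta vs Ito: Ito wins 5–4.
Gupta vs Jones: Jones wins 6–3.
Fong vs Ito: Ito wins 5–4.
Fong vs Jones: Jones wins 6–3.
Ito vs Jones: Ito wins 5–4.
Diaz beats each rival — Hale (7–2), Gupta (5–4), Fong (6–3), Ito (6–3), Jones (6–3) — so Diaz is the Condorcet winner.

Diaz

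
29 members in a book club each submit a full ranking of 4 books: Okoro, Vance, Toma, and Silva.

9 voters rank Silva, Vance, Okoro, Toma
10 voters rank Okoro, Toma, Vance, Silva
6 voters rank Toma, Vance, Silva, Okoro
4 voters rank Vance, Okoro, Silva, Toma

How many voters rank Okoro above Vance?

10

Ballots ranking Okoro above Vance: 10.
Ballots ranking Vance above Okoro: 9+6+4 = 19.
So 10 of 29 voters prefer Okoro to Vance.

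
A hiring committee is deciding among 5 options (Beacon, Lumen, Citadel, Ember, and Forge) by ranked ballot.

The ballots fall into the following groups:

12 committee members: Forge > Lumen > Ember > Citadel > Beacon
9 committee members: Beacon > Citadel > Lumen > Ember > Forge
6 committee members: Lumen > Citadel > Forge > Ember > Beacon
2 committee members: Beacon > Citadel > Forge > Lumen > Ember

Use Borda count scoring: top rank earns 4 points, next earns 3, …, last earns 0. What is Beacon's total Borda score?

44

Borda scores:
  Beacon: 12·0 + 9·4 + 6·0 + 2·4 = 44
  Lumen: 12·3 + 9·2 + 6·4 + 2·1 = 80
  Citadel: 12·1 + 9·3 + 6·3 + 2·3 = 63
  Ember: 12·2 + 9·1 + 6·1 + 2·0 = 39
  Forge: 12·4 + 9·0 + 6·2 + 2·2 = 64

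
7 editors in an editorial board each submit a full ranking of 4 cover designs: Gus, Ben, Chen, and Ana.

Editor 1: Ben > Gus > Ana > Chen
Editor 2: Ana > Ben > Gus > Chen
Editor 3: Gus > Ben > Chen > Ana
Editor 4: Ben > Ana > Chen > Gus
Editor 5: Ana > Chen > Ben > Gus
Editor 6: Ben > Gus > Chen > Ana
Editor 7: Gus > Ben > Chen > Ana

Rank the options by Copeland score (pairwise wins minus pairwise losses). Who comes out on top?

Ben

Pairwise results:
  Gus vs Ben: Ben wins 5–2.
  Gus vs Chen: Gus wins 5–2.
  Gus vs Ana: Gus wins 4–3.
  Ben vs Chen: Ben wins 6–1.
  Ben vs Ana: Ben wins 5–2.
  Chen vs Ana: Ana wins 4–3.
Copeland scores (wins − losses):
  Gus: 2 − 1 = 1
  Ben: 3 − 0 = 3
  Chen: 0 − 3 = -3
  Ana: 1 − 2 = -1
Ben has the best Copeland score.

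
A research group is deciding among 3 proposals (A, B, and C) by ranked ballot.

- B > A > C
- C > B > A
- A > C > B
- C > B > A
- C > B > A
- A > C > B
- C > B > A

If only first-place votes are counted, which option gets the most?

C

First-place vote totals:
  A: 2
  B: 1
  C: 4
C has the most first-place votes.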